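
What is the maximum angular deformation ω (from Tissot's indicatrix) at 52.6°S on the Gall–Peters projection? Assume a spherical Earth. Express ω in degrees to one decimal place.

The Gall–Peters projection is cylindrical equal-area with φ₀ = 45°. For cylindrical equal-area with standard parallel φ₀, h = cos φ / cos φ₀ and k = cos φ₀ / cos φ, so h·k = 1.
At 52.6°: h = 0.8590, k = 1.164; principal scales a = 1.164, b = 0.8590.
sin(ω/2) = (a − b)/(a + b) = 0.3052/2.023 = 0.1509, so ω = 2 arcsin(0.1509) ≈ 17.4°.

17.4°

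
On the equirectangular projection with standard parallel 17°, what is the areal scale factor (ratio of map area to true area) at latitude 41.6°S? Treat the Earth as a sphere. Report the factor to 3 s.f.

1.28

The equidistant cylindrical projection with φ₀ = 17° has h = 1 (meridians true) and k = cos φ₀ / cos φ along parallels.
Areal scale = h·k = 1 × cos φ₀ / cos φ; at 41.6°, h = 1.000, k = 1.279, so h·k = 1.279.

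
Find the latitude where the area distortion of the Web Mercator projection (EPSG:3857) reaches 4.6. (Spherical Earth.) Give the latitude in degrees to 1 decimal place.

Mercator areal scale is sec²φ.
sec²φ = 4.6  ⇒  cos²φ = 0.2174  ⇒  cos φ = 0.4663.
φ = arccos(0.4663) ≈ 62.2°.

62.2°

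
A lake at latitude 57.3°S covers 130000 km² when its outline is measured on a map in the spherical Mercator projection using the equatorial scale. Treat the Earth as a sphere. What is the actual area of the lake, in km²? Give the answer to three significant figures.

37900 km²

The Mercator projection is conformal; its linear scale factor is the same in every direction and equals sec φ = 1/cos φ.
Areal scale = k² = sec²φ = 1/cos²(57.3°) = 1/0.5402² = 3.426.
True area = apparent / (areal scale) = 130000 / 3.426 ≈ 37900 km².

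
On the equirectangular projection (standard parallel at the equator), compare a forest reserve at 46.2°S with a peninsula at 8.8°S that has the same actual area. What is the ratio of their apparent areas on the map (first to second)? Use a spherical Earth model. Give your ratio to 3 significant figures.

1.43

Plate carrée maps x = Rλ, y = Rφ. The meridian scale is h = 1 and the parallel scale is k = 1/cos φ = sec φ.
Areal scale at 46.2°: h·k = 1.000 × 1.445 = 1.445.
Areal scale at 8.8°: h·k = 1.000 × 1.012 = 1.012.
Ratio = 1.445/1.012 ≈ 1.43.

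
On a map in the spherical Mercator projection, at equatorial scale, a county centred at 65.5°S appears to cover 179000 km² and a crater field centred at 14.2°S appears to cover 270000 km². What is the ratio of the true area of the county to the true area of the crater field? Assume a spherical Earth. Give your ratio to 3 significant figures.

On Mercator the areal scale is sec²φ, so true area = apparent × cos²φ.
True area of county: 179000 × cos²(65.5°) = 179000 × 0.1720 = 30780 km².
True area of crater field: 270000 × cos²(14.2°) = 270000 × 0.9398 = 253800 km².
Ratio = 30780 / 253800 ≈ 0.121.

0.121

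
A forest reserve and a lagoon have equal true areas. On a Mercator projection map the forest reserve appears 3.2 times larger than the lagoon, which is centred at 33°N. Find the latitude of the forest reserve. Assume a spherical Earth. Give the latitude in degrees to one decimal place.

On Mercator, (apparent₁)/(apparent₂) = sec²φ₁ / sec²φ₂ when true areas are equal.
cos²φ₂ / cos²φ₁ = 3.2  ⇒  cos φ₁ = cos 33° / √3.2 = 0.8387/1.789 = 0.4688.
φ₁ = arccos(0.4688) ≈ 62.0°.

62.0°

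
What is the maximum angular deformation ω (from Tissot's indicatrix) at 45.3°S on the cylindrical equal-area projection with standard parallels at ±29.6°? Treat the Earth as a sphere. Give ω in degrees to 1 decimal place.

A cylindrical equal-area projection with standard parallel φ₀ has meridian scale h = cos φ / cos φ₀ and parallel scale k = cos φ₀ / cos φ (so areas are preserved, h·k = 1).
At 45.3°: h = 0.8090, k = 1.236; principal scales a = 1.236, b = 0.8090.
sin(ω/2) = (a − b)/(a + b) = 0.4272/2.045 = 0.2089, so ω = 2 arcsin(0.2089) ≈ 24.1°.

24.1°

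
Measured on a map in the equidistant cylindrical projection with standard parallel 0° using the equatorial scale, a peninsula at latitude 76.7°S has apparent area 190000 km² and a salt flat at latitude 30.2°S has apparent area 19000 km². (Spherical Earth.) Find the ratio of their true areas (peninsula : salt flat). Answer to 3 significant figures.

2.66

On the plate carrée, areal scale = h·k = 1 × sec φ, so true area = apparent × cos φ.
True area of peninsula: 190000 × cos(76.7°) = 190000 × 0.2300 = 43710 km².
True area of salt flat: 19000 × cos(30.2°) = 19000 × 0.8643 = 16420 km².
Ratio = 43710 / 16420 ≈ 2.66.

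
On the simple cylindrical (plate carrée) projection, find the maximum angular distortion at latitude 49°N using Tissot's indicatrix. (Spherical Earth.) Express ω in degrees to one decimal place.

24.0°

Plate carrée maps x = Rλ, y = Rφ. The meridian scale is h = 1 and the parallel scale is k = 1/cos φ = sec φ.
At 49°: h = 1.000, k = 1.524; principal scales a = 1.524, b = 1.000.
sin(ω/2) = (a − b)/(a + b) = 0.5243/2.524 = 0.2077, so ω = 2 arcsin(0.2077) ≈ 24.0°.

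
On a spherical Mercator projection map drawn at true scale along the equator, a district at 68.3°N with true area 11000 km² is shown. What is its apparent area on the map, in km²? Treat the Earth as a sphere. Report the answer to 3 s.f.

Mercator is conformal, so the point scale is isotropic: h = k = sec φ = 1/cos φ.
Areal scale = k² = sec²φ = 1/cos²(68.3°) = 1/0.3697² = 7.315.
Apparent area = 11000 × 7.315 ≈ 80500 km².

80500 km²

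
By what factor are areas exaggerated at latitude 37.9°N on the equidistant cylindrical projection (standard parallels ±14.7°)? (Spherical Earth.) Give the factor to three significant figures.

With standard parallel φ₀ = 14.7°, the equirectangular projection gives x = Rλ cos φ₀, y = Rφ, so h = 1 and k = cos 14.7° / cos φ.
Areal scale = h·k = 1 × cos φ₀ / cos φ; at 37.9°, h = 1.000, k = 1.226, so h·k = 1.226.

1.23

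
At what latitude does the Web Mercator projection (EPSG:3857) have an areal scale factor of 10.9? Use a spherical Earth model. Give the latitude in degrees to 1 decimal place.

72.4°

Mercator areal scale is sec²φ.
sec²φ = 10.9  ⇒  cos²φ = 0.09174  ⇒  cos φ = 0.3029.
φ = arccos(0.3029) ≈ 72.4°.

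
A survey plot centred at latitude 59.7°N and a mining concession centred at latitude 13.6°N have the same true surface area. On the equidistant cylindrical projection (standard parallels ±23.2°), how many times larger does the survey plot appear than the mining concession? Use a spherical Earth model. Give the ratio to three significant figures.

1.93

The equidistant cylindrical projection with φ₀ = 23.2° has h = 1 (meridians true) and k = cos φ₀ / cos φ along parallels.
Areal scale at 59.7°: h·k = 1.000 × 1.822 = 1.822.
Areal scale at 13.6°: h·k = 1.000 × 0.9457 = 0.9457.
Ratio = 1.822/0.9457 ≈ 1.93.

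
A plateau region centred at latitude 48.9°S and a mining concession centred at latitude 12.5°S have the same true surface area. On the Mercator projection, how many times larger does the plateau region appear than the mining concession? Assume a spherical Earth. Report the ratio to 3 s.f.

2.21

Mercator is conformal with k = sec φ, so areal scale = k² = sec²φ.
At 48.9°: sec²(48.9°) = 1/0.6574² = 2.314.
At 12.5°: sec²(12.5°) = 1/0.9763² = 1.049.
Ratio = 2.314/1.049 = cos²(12.5°)/cos²(48.9°) ≈ 2.21.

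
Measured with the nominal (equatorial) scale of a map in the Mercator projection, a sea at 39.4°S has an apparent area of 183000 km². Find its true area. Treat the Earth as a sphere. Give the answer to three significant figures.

109000 km²

For Mercator, h = k = sec φ (a conformal cylindrical projection has a single point scale, 1/cos φ).
Areal scale = k² = sec²φ = 1/cos²(39.4°) = 1/0.7727² = 1.675.
True area = apparent / (areal scale) = 183000 / 1.675 ≈ 109000 km².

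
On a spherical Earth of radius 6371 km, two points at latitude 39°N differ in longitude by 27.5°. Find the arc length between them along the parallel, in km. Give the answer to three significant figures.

Arc length along a parallel = R cos φ · Δλ (with Δλ in radians).
= 6371 × cos 39° × (27.5° × π/180) = 6371 × 0.7771 × 0.4800 ≈ 2380 km.

2380 km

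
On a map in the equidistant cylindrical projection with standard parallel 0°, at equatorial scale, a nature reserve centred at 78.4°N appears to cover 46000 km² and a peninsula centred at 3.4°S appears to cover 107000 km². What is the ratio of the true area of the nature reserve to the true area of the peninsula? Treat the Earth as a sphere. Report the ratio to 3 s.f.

0.0866

Plate carrée has h = 1 and k = sec φ, giving areal scale sec φ; true area = (apparent area) · cos φ.
True area of nature reserve: 46000 × cos(78.4°) = 46000 × 0.2011 = 9250 km².
True area of peninsula: 107000 × cos(3.4°) = 107000 × 0.9982 = 106800 km².
Ratio = 9250 / 106800 ≈ 0.0866.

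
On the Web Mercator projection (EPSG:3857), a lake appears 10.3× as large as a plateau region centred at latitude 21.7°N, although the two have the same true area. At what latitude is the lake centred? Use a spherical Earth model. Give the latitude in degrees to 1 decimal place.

Mercator areal scale is sec²φ, so apparent-area ratio = sec²φ₁ / sec²φ₂ = cos²φ₂ / cos²φ₁.
cos²φ₂ / cos²φ₁ = 10.3  ⇒  cos φ₁ = cos 21.7° / √10.3 = 0.9291/3.209 = 0.2895.
φ₁ = arccos(0.2895) ≈ 73.2°.

73.2°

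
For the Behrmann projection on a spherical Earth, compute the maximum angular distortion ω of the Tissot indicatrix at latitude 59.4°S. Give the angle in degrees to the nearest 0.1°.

The Behrmann projection is cylindrical equal-area with φ₀ = 30°. A cylindrical equal-area projection with standard parallel φ₀ has meridian scale h = cos φ / cos φ₀ and parallel scale k = cos φ₀ / cos φ (so areas are preserved, h·k = 1).
At 59.4°: h = 0.5878, k = 1.701; principal scales a = 1.701, b = 0.5878.
sin(ω/2) = (a − b)/(a + b) = 1.113/2.289 = 0.4864, so ω = 2 arcsin(0.4864) ≈ 58.2°.

58.2°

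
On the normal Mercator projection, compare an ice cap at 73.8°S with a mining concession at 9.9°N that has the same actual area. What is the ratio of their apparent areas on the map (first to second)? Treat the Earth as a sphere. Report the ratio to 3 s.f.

Mercator is conformal with k = sec φ, so areal scale = k² = sec²φ.
At 73.8°: sec²(73.8°) = 1/0.2790² = 12.85.
At 9.9°: sec²(9.9°) = 1/0.9851² = 1.030.
Ratio = 12.85/1.030 = cos²(9.9°)/cos²(73.8°) ≈ 12.5.

12.5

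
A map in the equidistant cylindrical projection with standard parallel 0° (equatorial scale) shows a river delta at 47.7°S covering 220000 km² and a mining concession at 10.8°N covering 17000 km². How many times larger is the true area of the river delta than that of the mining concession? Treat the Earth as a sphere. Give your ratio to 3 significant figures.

On the plate carrée, areal scale = h·k = 1 × sec φ, so true area = apparent × cos φ.
True area of river delta: 220000 × cos(47.7°) = 220000 × 0.6730 = 148100 km².
True area of mining concession: 17000 × cos(10.8°) = 17000 × 0.9823 = 16700 km².
Ratio = 148100 / 16700 ≈ 8.87.

8.87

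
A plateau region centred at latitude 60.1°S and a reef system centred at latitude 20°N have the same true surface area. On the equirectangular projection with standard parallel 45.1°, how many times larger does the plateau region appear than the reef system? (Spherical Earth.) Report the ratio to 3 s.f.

1.89

In the equirectangular projection with standard parallel φ₀ = 45.1° (x = Rλ cos φ₀, y = Rφ), meridians are true-scale (h = 1) and the parallel scale is k = cos φ₀ / cos φ.
Areal scale at 60.1°: h·k = 1.000 × 1.416 = 1.416.
Areal scale at 20°: h·k = 1.000 × 0.7512 = 0.7512.
Ratio = 1.416/0.7512 ≈ 1.89.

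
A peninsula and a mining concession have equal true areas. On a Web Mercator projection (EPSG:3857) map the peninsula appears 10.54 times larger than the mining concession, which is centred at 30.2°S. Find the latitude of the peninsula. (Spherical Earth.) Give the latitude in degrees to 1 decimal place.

74.6°

On Mercator, (apparent₁)/(apparent₂) = sec²φ₁ / sec²φ₂ when true areas are equal.
cos²φ₂ / cos²φ₁ = 10.54  ⇒  cos φ₁ = cos 30.2° / √10.54 = 0.8643/3.247 = 0.2662.
φ₁ = arccos(0.2662) ≈ 74.6°.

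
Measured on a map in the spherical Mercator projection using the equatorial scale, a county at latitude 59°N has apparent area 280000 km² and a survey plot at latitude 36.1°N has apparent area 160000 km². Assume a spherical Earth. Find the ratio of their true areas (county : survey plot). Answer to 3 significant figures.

Mercator's areal exaggeration is sec²φ; hence true area = (apparent area) · cos²φ.
True area of county: 280000 × cos²(59°) = 280000 × 0.2653 = 74270 km².
True area of survey plot: 160000 × cos²(36.1°) = 160000 × 0.6528 = 104500 km².
Ratio = 74270 / 104500 ≈ 0.711.

0.711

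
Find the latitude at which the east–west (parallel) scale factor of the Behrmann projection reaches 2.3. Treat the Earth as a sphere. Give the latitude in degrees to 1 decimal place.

67.9°

The Behrmann projection is cylindrical equal-area with φ₀ = 30°. For cylindrical equal-area with standard parallel φ₀, h = cos φ / cos φ₀ and k = cos φ₀ / cos φ, so h·k = 1.
k = cos φ₀ / cos φ = 2.3  ⇒  cos φ = cos 30° / 2.3 = 0.3765.
φ = arccos(0.3765) ≈ 67.9°.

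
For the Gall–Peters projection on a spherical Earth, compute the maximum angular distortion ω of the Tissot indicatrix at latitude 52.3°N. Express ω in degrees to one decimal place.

The Gall–Peters projection is cylindrical equal-area with φ₀ = 45°. For cylindrical equal-area with standard parallel φ₀, h = cos φ / cos φ₀ and k = cos φ₀ / cos φ, so h·k = 1.
At 52.3°: h = 0.8648, k = 1.156; principal scales a = 1.156, b = 0.8648.
sin(ω/2) = (a − b)/(a + b) = 0.2915/2.021 = 0.1442, so ω = 2 arcsin(0.1442) ≈ 16.6°.

16.6°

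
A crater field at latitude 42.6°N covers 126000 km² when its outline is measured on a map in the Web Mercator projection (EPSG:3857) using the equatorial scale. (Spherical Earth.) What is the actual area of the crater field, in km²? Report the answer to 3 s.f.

For Mercator, h = k = sec φ (a conformal cylindrical projection has a single point scale, 1/cos φ).
Areal scale = k² = sec²φ = 1/cos²(42.6°) = 1/0.7361² = 1.846.
True area = apparent / (areal scale) = 126000 / 1.846 ≈ 68300 km².

68300 km²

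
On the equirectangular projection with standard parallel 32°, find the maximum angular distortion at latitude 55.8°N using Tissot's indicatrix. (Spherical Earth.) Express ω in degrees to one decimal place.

In the equirectangular projection with standard parallel φ₀ = 32° (x = Rλ cos φ₀, y = Rφ), meridians are true-scale (h = 1) and the parallel scale is k = cos φ₀ / cos φ.
At 55.8°: h = 1.000, k = 1.509; principal scales a = 1.509, b = 1.000.
sin(ω/2) = (a − b)/(a + b) = 0.5088/2.509 = 0.2028, so ω = 2 arcsin(0.2028) ≈ 23.4°.

23.4°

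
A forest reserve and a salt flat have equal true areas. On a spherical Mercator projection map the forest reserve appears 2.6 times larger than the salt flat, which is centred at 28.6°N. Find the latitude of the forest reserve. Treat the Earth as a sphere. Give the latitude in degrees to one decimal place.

For equal true areas on Mercator, apparent areas scale as sec²φ, so the ratio is cos²φ₂ / cos²φ₁.
cos²φ₂ / cos²φ₁ = 2.6  ⇒  cos φ₁ = cos 28.6° / √2.6 = 0.8780/1.612 = 0.5445.
φ₁ = arccos(0.5445) ≈ 57.0°.

57.0°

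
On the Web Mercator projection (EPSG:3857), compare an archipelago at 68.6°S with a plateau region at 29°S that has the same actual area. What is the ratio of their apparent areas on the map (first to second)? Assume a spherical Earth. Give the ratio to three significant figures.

On Mercator, area is exaggerated by sec²φ = 1/cos²φ.
At 68.6°: sec²(68.6°) = 1/0.3649² = 7.511.
At 29°: sec²(29°) = 1/0.8746² = 1.307.
Ratio = 7.511/1.307 = cos²(29°)/cos²(68.6°) ≈ 5.75.

5.75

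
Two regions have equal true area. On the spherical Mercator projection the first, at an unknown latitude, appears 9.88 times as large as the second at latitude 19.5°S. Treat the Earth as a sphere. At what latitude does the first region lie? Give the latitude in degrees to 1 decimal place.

72.5°

For equal true areas on Mercator, apparent areas scale as sec²φ, so the ratio is cos²φ₂ / cos²φ₁.
cos²φ₂ / cos²φ₁ = 9.88  ⇒  cos φ₁ = cos 19.5° / √9.88 = 0.9426/3.143 = 0.2999.
φ₁ = arccos(0.2999) ≈ 72.5°.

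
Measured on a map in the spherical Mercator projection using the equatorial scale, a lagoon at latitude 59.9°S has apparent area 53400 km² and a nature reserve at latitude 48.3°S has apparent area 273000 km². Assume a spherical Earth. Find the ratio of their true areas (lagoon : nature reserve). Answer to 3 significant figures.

0.111

Since Mercator area scale is 1/cos²φ, the true area equals the apparent area multiplied by cos²φ.
True area of lagoon: 53400 × cos²(59.9°) = 53400 × 0.2515 = 13430 km².
True area of nature reserve: 273000 × cos²(48.3°) = 273000 × 0.4425 = 120800 km².
Ratio = 13430 / 120800 ≈ 0.111.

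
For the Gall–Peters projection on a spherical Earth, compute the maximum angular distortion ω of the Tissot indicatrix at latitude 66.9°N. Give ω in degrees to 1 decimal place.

The Gall–Peters projection is cylindrical equal-area with φ₀ = 45°. A cylindrical equal-area projection with standard parallel φ₀ has meridian scale h = cos φ / cos φ₀ and parallel scale k = cos φ₀ / cos φ (so areas are preserved, h·k = 1).
At 66.9°: h = 0.5548, k = 1.802; principal scales a = 1.802, b = 0.5548.
sin(ω/2) = (a − b)/(a + b) = 1.247/2.357 = 0.5292, so ω = 2 arcsin(0.5292) ≈ 63.9°.

63.9°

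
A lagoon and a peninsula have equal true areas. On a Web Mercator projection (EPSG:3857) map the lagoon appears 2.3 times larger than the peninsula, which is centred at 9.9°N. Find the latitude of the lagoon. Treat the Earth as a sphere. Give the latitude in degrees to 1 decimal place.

49.5°

For equal true areas on Mercator, apparent areas scale as sec²φ, so the ratio is cos²φ₂ / cos²φ₁.
cos²φ₂ / cos²φ₁ = 2.3  ⇒  cos φ₁ = cos 9.9° / √2.3 = 0.9851/1.517 = 0.6496.
φ₁ = arccos(0.6496) ≈ 49.5°.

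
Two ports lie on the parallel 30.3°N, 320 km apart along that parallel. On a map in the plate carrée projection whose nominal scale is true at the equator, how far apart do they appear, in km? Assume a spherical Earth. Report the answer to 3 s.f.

371 km

In the plate carrée (x = Rλ, y = Rφ), meridians are true-scale (h = 1) and parallels are stretched by k = sec φ.
Along the parallel, k = sec 30.3° = 1/0.8634 = 1.158.
Map distance = 320 × 1.158 ≈ 371 km.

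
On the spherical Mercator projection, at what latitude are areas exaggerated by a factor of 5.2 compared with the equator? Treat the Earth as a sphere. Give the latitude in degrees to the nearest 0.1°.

Mercator areal scale is sec²φ.
sec²φ = 5.2  ⇒  cos²φ = 0.1923  ⇒  cos φ = 0.4385.
φ = arccos(0.4385) ≈ 64.0°.

64.0°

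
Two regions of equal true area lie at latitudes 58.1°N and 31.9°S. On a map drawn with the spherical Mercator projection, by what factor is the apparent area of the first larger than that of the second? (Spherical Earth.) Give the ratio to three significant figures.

Mercator is conformal with k = sec φ, so areal scale = k² = sec²φ.
At 58.1°: sec²(58.1°) = 1/0.5284² = 3.581.
At 31.9°: sec²(31.9°) = 1/0.8490² = 1.387.
Ratio = 3.581/1.387 = cos²(31.9°)/cos²(58.1°) ≈ 2.58.

2.58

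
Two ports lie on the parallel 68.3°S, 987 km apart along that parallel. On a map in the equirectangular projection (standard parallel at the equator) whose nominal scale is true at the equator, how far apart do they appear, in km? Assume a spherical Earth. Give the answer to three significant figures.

2670 km

For the equirectangular projection with φ₀ = 0 (plate carrée), h = 1 along meridians and k = sec φ along parallels.
Along the parallel, k = sec 68.3° = 1/0.3697 = 2.705.
Map distance = 987 × 2.705 ≈ 2670 km.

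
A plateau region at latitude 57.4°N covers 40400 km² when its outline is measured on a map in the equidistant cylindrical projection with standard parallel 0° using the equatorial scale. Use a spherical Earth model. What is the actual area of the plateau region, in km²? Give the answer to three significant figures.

21800 km²

In the plate carrée (x = Rλ, y = Rφ), meridians are true-scale (h = 1) and parallels are stretched by k = sec φ.
Areal scale = h·k = 1 × sec φ; at 57.4°, h = 1.000, k = 1.856, so h·k = 1.856.
True area = apparent / (areal scale) = 40400 / 1.856 ≈ 21800 km².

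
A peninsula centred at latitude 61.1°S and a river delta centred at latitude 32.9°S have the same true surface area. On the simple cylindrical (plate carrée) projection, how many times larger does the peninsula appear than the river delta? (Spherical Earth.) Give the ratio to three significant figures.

1.74

For the equirectangular projection with φ₀ = 0 (plate carrée), h = 1 along meridians and k = sec φ along parallels.
Areal scale at 61.1°: h·k = 1.000 × 2.069 = 2.069.
Areal scale at 32.9°: h·k = 1.000 × 1.191 = 1.191.
Ratio = 2.069/1.191 ≈ 1.74.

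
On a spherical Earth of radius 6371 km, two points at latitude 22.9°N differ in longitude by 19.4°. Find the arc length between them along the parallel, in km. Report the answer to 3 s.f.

Arc length along a parallel = R cos φ · Δλ (with Δλ in radians).
= 6371 × cos 22.9° × (19.4° × π/180) = 6371 × 0.9212 × 0.3386 ≈ 1990 km.

1990 km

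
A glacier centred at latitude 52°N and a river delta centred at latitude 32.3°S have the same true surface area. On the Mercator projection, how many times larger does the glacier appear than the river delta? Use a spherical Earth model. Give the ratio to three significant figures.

Mercator areal scale is sec²φ.
At 52°: sec²(52°) = 1/0.6157² = 2.638.
At 32.3°: sec²(32.3°) = 1/0.8453² = 1.400.
Ratio = 2.638/1.400 = cos²(32.3°)/cos²(52°) ≈ 1.88.

1.88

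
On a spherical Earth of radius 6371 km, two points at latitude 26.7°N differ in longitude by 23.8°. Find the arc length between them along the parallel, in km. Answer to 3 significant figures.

2360 km

Arc length along a parallel = R cos φ · Δλ (with Δλ in radians).
= 6371 × cos 26.7° × (23.8° × π/180) = 6371 × 0.8934 × 0.4154 ≈ 2360 km.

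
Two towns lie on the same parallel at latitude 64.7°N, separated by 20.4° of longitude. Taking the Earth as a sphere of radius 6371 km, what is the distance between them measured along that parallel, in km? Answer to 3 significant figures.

969 km

Arc length along a parallel = R cos φ · Δλ (with Δλ in radians).
= 6371 × cos 64.7° × (20.4° × π/180) = 6371 × 0.4274 × 0.3560 ≈ 969 km.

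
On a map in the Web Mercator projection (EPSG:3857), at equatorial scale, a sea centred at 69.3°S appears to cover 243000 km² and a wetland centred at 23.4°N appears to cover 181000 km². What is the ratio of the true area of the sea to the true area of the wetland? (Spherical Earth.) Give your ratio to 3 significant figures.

0.199

Since Mercator area scale is 1/cos²φ, the true area equals the apparent area multiplied by cos²φ.
True area of sea: 243000 × cos²(69.3°) = 243000 × 0.1249 = 30360 km².
True area of wetland: 181000 × cos²(23.4°) = 181000 × 0.8423 = 152500 km².
Ratio = 30360 / 152500 ≈ 0.199.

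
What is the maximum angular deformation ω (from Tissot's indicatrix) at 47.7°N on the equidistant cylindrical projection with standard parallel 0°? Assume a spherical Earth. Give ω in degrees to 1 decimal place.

22.5°

Plate carrée maps x = Rλ, y = Rφ. The meridian scale is h = 1 and the parallel scale is k = 1/cos φ = sec φ.
At 47.7°: h = 1.000, k = 1.486; principal scales a = 1.486, b = 1.000.
sin(ω/2) = (a − b)/(a + b) = 0.4859/2.486 = 0.1954, so ω = 2 arcsin(0.1954) ≈ 22.5°.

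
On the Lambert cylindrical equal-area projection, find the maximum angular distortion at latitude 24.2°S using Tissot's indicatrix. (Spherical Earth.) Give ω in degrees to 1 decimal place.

10.5°

The Lambert cylindrical equal-area projection is the cylindrical equal-area projection with its standard parallel at the equator (φ₀ = 0). For cylindrical equal-area with standard parallel φ₀, h = cos φ / cos φ₀ and k = cos φ₀ / cos φ, so h·k = 1.
At 24.2°: h = 0.9121, k = 1.096; principal scales a = 1.096, b = 0.9121.
sin(ω/2) = (a − b)/(a + b) = 0.1842/2.008 = 0.09173, so ω = 2 arcsin(0.09173) ≈ 10.5°.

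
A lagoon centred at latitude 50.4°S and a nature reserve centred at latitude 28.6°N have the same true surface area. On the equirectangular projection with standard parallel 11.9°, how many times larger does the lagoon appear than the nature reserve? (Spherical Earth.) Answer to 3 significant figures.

The equidistant cylindrical projection with φ₀ = 11.9° has h = 1 (meridians true) and k = cos φ₀ / cos φ along parallels.
Areal scale at 50.4°: h·k = 1.000 × 1.535 = 1.535.
Areal scale at 28.6°: h·k = 1.000 × 1.114 = 1.114.
Ratio = 1.535/1.114 ≈ 1.38.

1.38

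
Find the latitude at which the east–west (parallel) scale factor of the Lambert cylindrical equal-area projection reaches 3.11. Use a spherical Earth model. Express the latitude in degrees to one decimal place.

The Lambert cylindrical equal-area projection is the cylindrical equal-area projection with its standard parallel at the equator (φ₀ = 0). A cylindrical equal-area projection with standard parallel φ₀ has meridian scale h = cos φ / cos φ₀ and parallel scale k = cos φ₀ / cos φ (so areas are preserved, h·k = 1).
k = cos φ₀ / cos φ = 3.11  ⇒  cos φ = cos 0° / 3.11 = 0.3215.
φ = arccos(0.3215) ≈ 71.2°.

71.2°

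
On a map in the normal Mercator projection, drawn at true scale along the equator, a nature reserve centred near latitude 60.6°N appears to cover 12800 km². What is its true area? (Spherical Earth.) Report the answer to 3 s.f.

For Mercator, h = k = sec φ (a conformal cylindrical projection has a single point scale, 1/cos φ).
Areal scale = k² = sec²φ = 1/cos²(60.6°) = 1/0.4909² = 4.150.
True area = apparent / (areal scale) = 12800 / 4.150 ≈ 3080 km².

3080 km²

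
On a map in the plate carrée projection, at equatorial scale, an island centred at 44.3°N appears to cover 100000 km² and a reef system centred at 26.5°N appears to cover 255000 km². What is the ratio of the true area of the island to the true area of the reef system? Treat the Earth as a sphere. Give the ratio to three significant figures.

0.314

Plate carrée has h = 1 and k = sec φ, giving areal scale sec φ; true area = (apparent area) · cos φ.
True area of island: 100000 × cos(44.3°) = 100000 × 0.7157 = 71570 km².
True area of reef system: 255000 × cos(26.5°) = 255000 × 0.8949 = 228200 km².
Ratio = 71570 / 228200 ≈ 0.314.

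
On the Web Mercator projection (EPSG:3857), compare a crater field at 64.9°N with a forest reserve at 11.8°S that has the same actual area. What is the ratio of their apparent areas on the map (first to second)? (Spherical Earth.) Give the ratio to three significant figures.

Mercator is conformal with k = sec φ, so areal scale = k² = sec²φ.
At 64.9°: sec²(64.9°) = 1/0.4242² = 5.557.
At 11.8°: sec²(11.8°) = 1/0.9789² = 1.044.
Ratio = 5.557/1.044 = cos²(11.8°)/cos²(64.9°) ≈ 5.32.

5.32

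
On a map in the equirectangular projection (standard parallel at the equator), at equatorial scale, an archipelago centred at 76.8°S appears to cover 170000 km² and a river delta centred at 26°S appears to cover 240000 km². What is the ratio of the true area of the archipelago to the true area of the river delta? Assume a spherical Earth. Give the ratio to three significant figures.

0.180

On the plate carrée, areal scale = h·k = 1 × sec φ, so true area = apparent × cos φ.
True area of archipelago: 170000 × cos(76.8°) = 170000 × 0.2284 = 38820 km².
True area of river delta: 240000 × cos(26°) = 240000 × 0.8988 = 215700 km².
Ratio = 38820 / 215700 ≈ 0.180.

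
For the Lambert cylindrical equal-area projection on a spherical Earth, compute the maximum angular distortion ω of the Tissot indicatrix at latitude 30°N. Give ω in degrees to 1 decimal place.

16.4°

The Lambert cylindrical equal-area projection is the cylindrical equal-area projection with its standard parallel at the equator (φ₀ = 0). Cylindrical equal-area (φ₀ = 0°): h = cos φ / cos 0° along meridians, k = cos 0° / cos φ along parallels; h·k = 1.
At 30°: h = 0.8660, k = 1.155; principal scales a = 1.155, b = 0.8660.
sin(ω/2) = (a − b)/(a + b) = 0.2887/2.021 = 0.1429, so ω = 2 arcsin(0.1429) ≈ 16.4°.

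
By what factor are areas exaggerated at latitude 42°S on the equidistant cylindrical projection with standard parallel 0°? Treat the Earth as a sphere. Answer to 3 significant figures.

Plate carrée maps x = Rλ, y = Rφ. The meridian scale is h = 1 and the parallel scale is k = 1/cos φ = sec φ.
Areal scale = h·k = 1 × sec φ; at 42°, h = 1.000, k = 1.346, so h·k = 1.346.

1.35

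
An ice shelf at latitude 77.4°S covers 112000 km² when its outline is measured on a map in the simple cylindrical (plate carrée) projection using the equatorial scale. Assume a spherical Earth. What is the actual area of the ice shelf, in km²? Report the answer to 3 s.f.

24400 km²

Plate carrée maps x = Rλ, y = Rφ. The meridian scale is h = 1 and the parallel scale is k = 1/cos φ = sec φ.
Areal scale = h·k = 1 × sec φ; at 77.4°, h = 1.000, k = 4.584, so h·k = 4.584.
True area = apparent / (areal scale) = 112000 / 4.584 ≈ 24400 km².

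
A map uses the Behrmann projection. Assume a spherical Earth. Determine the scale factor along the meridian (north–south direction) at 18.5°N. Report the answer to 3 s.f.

1.10

Behrmann is a cylindrical equal-area projection with standard parallels at ±30°. For cylindrical equal-area with standard parallel φ₀, h = cos φ / cos φ₀ and k = cos φ₀ / cos φ, so h·k = 1.
h = cos 18.5° / cos 30° = 0.9483/0.8660 = 1.095.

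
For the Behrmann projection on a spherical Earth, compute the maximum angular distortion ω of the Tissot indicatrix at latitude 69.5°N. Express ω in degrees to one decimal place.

91.9°

Behrmann is a cylindrical equal-area projection with standard parallels at ±30°. For cylindrical equal-area with standard parallel φ₀, h = cos φ / cos φ₀ and k = cos φ₀ / cos φ, so h·k = 1.
At 69.5°: h = 0.4044, k = 2.473; principal scales a = 2.473, b = 0.4044.
sin(ω/2) = (a − b)/(a + b) = 2.069/2.877 = 0.7189, so ω = 2 arcsin(0.7189) ≈ 91.9°.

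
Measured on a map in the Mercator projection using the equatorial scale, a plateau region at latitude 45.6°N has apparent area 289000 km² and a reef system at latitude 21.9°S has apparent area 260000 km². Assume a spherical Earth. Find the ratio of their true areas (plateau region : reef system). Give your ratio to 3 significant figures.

0.632

Mercator's areal exaggeration is sec²φ; hence true area = (apparent area) · cos²φ.
True area of plateau region: 289000 × cos²(45.6°) = 289000 × 0.4895 = 141500 km².
True area of reef system: 260000 × cos²(21.9°) = 260000 × 0.8609 = 223800 km².
Ratio = 141500 / 223800 ≈ 0.632.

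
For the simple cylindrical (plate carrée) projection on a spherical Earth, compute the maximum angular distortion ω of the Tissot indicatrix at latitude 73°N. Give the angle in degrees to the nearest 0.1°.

66.4°

Plate carrée maps x = Rλ, y = Rφ. The meridian scale is h = 1 and the parallel scale is k = 1/cos φ = sec φ.
At 73°: h = 1.000, k = 3.420; principal scales a = 3.420, b = 1.000.
sin(ω/2) = (a − b)/(a + b) = 2.420/4.420 = 0.5475, so ω = 2 arcsin(0.5475) ≈ 66.4°.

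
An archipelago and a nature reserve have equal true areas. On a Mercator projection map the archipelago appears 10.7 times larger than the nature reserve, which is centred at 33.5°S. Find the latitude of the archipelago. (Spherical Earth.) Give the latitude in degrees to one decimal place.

On Mercator, (apparent₁)/(apparent₂) = sec²φ₁ / sec²φ₂ when true areas are equal.
cos²φ₂ / cos²φ₁ = 10.7  ⇒  cos φ₁ = cos 33.5° / √10.7 = 0.8339/3.271 = 0.2549.
φ₁ = arccos(0.2549) ≈ 75.2°.

75.2°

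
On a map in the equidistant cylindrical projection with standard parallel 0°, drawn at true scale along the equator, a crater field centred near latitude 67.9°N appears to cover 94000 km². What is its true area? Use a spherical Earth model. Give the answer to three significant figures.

For the equirectangular projection with φ₀ = 0 (plate carrée), h = 1 along meridians and k = sec φ along parallels.
Areal scale = h·k = 1 × sec φ; at 67.9°, h = 1.000, k = 2.658, so h·k = 2.658.
True area = apparent / (areal scale) = 94000 / 2.658 ≈ 35400 km².

35400 km²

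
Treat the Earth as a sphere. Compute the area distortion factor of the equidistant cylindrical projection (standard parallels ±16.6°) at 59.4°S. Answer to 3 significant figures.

1.88

In the equirectangular projection with standard parallel φ₀ = 16.6° (x = Rλ cos φ₀, y = Rφ), meridians are true-scale (h = 1) and the parallel scale is k = cos φ₀ / cos φ.
Areal scale = h·k = 1 × cos φ₀ / cos φ; at 59.4°, h = 1.000, k = 1.883, so h·k = 1.883.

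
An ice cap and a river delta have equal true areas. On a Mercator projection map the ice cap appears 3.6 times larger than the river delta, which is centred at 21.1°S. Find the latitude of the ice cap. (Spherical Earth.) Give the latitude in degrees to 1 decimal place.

Mercator areal scale is sec²φ, so apparent-area ratio = sec²φ₁ / sec²φ₂ = cos²φ₂ / cos²φ₁.
cos²φ₂ / cos²φ₁ = 3.6  ⇒  cos φ₁ = cos 21.1° / √3.6 = 0.9330/1.897 = 0.4917.
φ₁ = arccos(0.4917) ≈ 60.5°.

60.5°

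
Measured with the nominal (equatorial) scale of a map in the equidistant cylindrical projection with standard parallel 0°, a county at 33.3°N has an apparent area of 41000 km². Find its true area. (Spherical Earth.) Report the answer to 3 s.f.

34300 km²

In the plate carrée (x = Rλ, y = Rφ), meridians are true-scale (h = 1) and parallels are stretched by k = sec φ.
Areal scale = h·k = 1 × sec φ; at 33.3°, h = 1.000, k = 1.196, so h·k = 1.196.
True area = apparent / (areal scale) = 41000 / 1.196 ≈ 34300 km².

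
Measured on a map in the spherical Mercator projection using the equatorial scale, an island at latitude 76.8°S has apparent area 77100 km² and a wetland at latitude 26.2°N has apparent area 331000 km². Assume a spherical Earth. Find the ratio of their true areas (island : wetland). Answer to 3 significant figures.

0.0151

On Mercator the areal scale is sec²φ, so true area = apparent × cos²φ.
True area of island: 77100 × cos²(76.8°) = 77100 × 0.05214 = 4020 km².
True area of wetland: 331000 × cos²(26.2°) = 331000 × 0.8051 = 266500 km².
Ratio = 4020 / 266500 ≈ 0.0151.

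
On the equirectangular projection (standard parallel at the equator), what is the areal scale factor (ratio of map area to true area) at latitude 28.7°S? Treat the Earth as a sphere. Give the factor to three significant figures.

For the equirectangular projection with φ₀ = 0 (plate carrée), h = 1 along meridians and k = sec φ along parallels.
Areal scale = h·k = 1 × sec φ; at 28.7°, h = 1.000, k = 1.140, so h·k = 1.140.

1.14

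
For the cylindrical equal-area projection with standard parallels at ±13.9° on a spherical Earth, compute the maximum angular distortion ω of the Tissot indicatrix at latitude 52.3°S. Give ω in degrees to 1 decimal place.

51.2°

Cylindrical equal-area (φ₀ = 13.9°): h = cos φ / cos 13.9° along meridians, k = cos 13.9° / cos φ along parallels; h·k = 1.
At 52.3°: h = 0.6300, k = 1.587; principal scales a = 1.587, b = 0.6300.
sin(ω/2) = (a − b)/(a + b) = 0.9574/2.217 = 0.4318, so ω = 2 arcsin(0.4318) ≈ 51.2°.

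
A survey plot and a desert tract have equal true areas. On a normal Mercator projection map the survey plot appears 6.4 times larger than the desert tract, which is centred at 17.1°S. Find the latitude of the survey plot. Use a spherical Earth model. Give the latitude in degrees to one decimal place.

67.8°

On Mercator, (apparent₁)/(apparent₂) = sec²φ₁ / sec²φ₂ when true areas are equal.
cos²φ₂ / cos²φ₁ = 6.4  ⇒  cos φ₁ = cos 17.1° / √6.4 = 0.9558/2.530 = 0.3778.
φ₁ = arccos(0.3778) ≈ 67.8°.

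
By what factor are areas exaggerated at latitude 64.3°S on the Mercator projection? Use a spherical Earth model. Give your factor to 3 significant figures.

The Mercator projection is conformal; its linear scale factor is the same in every direction and equals sec φ = 1/cos φ.
Areal scale = k² = sec²φ = 1/cos²(64.3°) = 1/0.4337² = 5.317.

5.32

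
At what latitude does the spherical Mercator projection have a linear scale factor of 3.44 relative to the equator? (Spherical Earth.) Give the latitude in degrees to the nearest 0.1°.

Mercator scale is k = sec φ = 1/cos φ.
1/cos φ = 3.44  ⇒  cos φ = 0.2907  ⇒  φ = arccos(0.2907) ≈ 73.1°.

73.1°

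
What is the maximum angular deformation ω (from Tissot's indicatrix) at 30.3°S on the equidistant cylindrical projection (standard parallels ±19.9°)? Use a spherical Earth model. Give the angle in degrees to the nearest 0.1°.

With standard parallel φ₀ = 19.9°, the equirectangular projection gives x = Rλ cos φ₀, y = Rφ, so h = 1 and k = cos 19.9° / cos φ.
At 30.3°: h = 1.000, k = 1.089; principal scales a = 1.089, b = 1.000.
sin(ω/2) = (a − b)/(a + b) = 0.08906/2.089 = 0.04263, so ω = 2 arcsin(0.04263) ≈ 4.9°.

4.9°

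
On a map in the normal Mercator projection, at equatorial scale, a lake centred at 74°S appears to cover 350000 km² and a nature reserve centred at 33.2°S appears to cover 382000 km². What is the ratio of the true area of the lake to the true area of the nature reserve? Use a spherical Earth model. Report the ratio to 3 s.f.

0.0994

On Mercator the areal scale is sec²φ, so true area = apparent × cos²φ.
True area of lake: 350000 × cos²(74°) = 350000 × 0.07598 = 26590 km².
True area of nature reserve: 382000 × cos²(33.2°) = 382000 × 0.7002 = 267500 km².
Ratio = 26590 / 267500 ≈ 0.0994.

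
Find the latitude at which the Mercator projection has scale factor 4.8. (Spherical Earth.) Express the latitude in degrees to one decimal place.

Mercator scale is k = sec φ = 1/cos φ.
1/cos φ = 4.8  ⇒  cos φ = 0.2083  ⇒  φ = arccos(0.2083) ≈ 78.0°.

78.0°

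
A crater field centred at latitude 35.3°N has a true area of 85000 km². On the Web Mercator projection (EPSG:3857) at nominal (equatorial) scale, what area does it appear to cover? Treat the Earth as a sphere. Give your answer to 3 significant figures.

128000 km²

The Mercator projection is conformal; its linear scale factor is the same in every direction and equals sec φ = 1/cos φ.
Areal scale = k² = sec²φ = 1/cos²(35.3°) = 1/0.8161² = 1.501.
Apparent area = 85000 × 1.501 ≈ 128000 km².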